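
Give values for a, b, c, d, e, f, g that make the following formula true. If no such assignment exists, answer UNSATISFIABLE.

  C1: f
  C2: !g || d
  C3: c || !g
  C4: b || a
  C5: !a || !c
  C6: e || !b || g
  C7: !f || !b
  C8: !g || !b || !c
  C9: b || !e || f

a: true, b: false, c: false, d: false, e: false, f: true, g: false

Unit clause (f) forces f = true.
Unit clause (!b) forces b = false.
Unit clause (a) forces a = true.
Unit clause (!c) forces c = false.
Unit clause (!g) forces g = false.
Every clause is now satisfied; d, e are unconstrained.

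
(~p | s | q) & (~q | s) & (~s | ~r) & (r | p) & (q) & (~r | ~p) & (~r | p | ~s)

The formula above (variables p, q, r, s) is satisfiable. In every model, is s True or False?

True

Suppose s = 0.
The clause (~q) is unit, so q = 0.
But (q) is also a unit clause — contradiction.
So every satisfying assignment has s = True.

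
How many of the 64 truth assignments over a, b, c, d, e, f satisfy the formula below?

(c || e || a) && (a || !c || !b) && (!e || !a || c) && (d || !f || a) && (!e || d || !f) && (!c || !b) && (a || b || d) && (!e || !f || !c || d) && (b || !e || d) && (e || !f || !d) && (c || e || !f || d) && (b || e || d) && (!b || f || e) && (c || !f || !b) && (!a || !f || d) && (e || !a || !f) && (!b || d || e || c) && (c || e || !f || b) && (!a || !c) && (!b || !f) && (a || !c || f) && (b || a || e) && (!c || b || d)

There are 2^6 = 64 truth assignments over (a, b, c, d, e, f).
Split on c. With c = true, the clauses containing c are satisfied and !c drops from the rest; 1 of the 2^5 = 32 assignments to the other variables satisfy what remains.
With c = false, by the same count on the reduced clause set, 5 assignments work.
(One model: a=F, b=F, c=F, d=T, e=T, f=F.)
Total: 1 + 5 = 6.

6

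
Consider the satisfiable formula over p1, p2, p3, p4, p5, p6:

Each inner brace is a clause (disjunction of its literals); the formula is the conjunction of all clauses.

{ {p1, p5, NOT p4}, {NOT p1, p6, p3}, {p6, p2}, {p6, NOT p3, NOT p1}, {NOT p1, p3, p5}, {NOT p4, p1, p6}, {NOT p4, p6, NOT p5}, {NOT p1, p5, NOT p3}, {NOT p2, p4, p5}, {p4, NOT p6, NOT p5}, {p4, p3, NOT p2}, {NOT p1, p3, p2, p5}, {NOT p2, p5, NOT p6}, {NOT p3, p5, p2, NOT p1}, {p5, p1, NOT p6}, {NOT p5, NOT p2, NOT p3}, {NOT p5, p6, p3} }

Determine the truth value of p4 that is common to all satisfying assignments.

Suppose p4 = false.
Branch on p6: set p6 = true.
From the singleton clause (NOT p5), p5 = false.
From the singleton clause (NOT p2), p2 = false.
From the singleton clause (p1), p1 = true.
From the singleton clause (p3), p3 = true.
That conflicts with the unit clause (NOT p3).
Backtrack on p6: now try p6 = false.
From the singleton clause (p2), p2 = true.
From the singleton clause (p5), p5 = true.
From the singleton clause (p3), p3 = true.
That conflicts with the unit clause (NOT p3).
Neither p6 = true nor p6 = false works.
So every satisfying assignment has p4 = True.

True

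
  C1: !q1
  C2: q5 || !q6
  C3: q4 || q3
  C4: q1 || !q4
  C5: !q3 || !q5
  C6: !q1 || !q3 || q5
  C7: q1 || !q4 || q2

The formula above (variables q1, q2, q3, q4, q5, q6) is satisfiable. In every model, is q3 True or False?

Suppose q3 = false.
Unit clause (!q1) forces q1 = false.
Unit clause (q4) forces q4 = true.
Now (!q4) is unsatisfied and unit — conflict.
So every satisfying assignment has q3 = True.

True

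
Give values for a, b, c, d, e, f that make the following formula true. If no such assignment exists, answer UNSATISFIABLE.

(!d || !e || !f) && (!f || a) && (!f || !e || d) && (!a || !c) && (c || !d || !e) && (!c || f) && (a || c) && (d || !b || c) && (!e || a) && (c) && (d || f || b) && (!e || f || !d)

UNSATISFIABLE

Unit clause (c) forces c = true.
Unit clause (!a) forces a = false.
Unit clause (!f) forces f = false.
Now (f) is unsatisfied and unit — conflict.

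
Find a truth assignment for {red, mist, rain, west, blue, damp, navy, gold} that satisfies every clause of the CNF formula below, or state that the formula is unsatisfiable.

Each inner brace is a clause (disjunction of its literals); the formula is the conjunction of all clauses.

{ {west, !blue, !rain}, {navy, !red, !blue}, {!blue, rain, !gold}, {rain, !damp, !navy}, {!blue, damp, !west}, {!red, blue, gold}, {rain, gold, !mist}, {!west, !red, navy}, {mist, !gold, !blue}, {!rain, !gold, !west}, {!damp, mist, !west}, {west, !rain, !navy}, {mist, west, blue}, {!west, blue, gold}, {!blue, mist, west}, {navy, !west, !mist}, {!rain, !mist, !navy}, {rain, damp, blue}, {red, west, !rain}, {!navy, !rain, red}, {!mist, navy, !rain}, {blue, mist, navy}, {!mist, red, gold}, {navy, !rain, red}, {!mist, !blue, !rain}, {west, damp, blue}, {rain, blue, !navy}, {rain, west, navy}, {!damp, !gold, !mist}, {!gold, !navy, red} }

Case west = true:
Case blue = false:
Unit clause (gold) forces gold = true.
Unit clause (!rain) forces rain = false.
Unit clause (damp) forces damp = true.
Unit clause (!navy) forces navy = false.
Unit clause (!red) forces red = false.
Unit clause (mist) forces mist = true.
But (!mist) is also a unit clause — contradiction.
That branch fails; take blue = true instead.
Unit clause (damp) forces damp = true.
Unit clause (mist) forces mist = true.
Unit clause (navy) forces navy = true.
Unit clause (rain) forces rain = true.
But (!rain) is also a unit clause — contradiction.
Neither blue = true nor blue = false works.
That branch fails; take west = false instead.
Case blue = false:
Unit clause (mist) forces mist = true.
Unit clause (damp) forces damp = true.
Unit clause (!gold) forces gold = false.
Unit clause (!red) forces red = false.
But (red) is also a unit clause — contradiction.
That branch fails; take blue = true instead.
Unit clause (!rain) forces rain = false.
Unit clause (!gold) forces gold = false.
Unit clause (!mist) forces mist = false.
But (mist) is also a unit clause — contradiction.
Neither blue = true nor blue = false works.
Neither west = true nor west = false works.

UNSATISFIABLE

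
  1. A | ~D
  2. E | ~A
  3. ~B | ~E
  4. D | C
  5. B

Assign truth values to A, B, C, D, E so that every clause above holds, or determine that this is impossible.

A: 0, B: 1, C: 1, D: 0, E: 0

The clause (B) is unit, so B = 1.
The clause (~E) is unit, so E = 0.
The clause (~A) is unit, so A = 0.
The clause (~D) is unit, so D = 0.
The clause (C) is unit, so C = 1.
This assignment satisfies each clause.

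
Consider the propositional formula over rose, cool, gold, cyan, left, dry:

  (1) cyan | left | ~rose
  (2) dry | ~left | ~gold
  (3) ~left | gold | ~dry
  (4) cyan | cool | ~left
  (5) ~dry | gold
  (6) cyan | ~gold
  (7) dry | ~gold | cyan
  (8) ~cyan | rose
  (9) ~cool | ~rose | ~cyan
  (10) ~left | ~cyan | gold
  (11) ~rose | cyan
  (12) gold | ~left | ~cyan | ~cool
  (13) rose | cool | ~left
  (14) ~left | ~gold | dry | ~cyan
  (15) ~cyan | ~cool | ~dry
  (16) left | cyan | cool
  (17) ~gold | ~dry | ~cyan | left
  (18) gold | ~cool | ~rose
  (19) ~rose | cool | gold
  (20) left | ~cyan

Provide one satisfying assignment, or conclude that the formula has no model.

Case dry = 0:
Case left = 0:
The clause (~cyan) is unit, so cyan = 0.
The clause (~rose) is unit, so rose = 0.
The clause (~gold) is unit, so gold = 0.
The clause (cool) is unit, so cool = 1.
Every clause now holds.

rose ↦ 0; cool ↦ 1; gold ↦ 0; cyan ↦ 0; left ↦ 0; dry ↦ 0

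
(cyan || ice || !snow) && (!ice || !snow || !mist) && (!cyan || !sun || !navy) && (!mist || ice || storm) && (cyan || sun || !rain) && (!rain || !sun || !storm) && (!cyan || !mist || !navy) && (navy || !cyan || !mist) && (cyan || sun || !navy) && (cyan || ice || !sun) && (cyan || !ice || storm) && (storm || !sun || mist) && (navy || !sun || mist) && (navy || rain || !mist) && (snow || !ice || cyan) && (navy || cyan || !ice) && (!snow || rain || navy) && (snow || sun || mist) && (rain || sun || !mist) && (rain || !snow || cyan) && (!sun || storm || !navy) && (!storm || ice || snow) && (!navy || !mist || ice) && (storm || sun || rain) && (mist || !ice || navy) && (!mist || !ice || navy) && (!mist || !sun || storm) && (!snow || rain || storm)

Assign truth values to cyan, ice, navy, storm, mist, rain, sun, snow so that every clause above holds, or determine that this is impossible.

cyan: true,  ice: true,  navy: true,  storm: true,  mist: false,  rain: true,  sun: false,  snow: true

Case cyan = true:
Case sun = false:
Case mist = false:
The clause (snow) is unit, so snow = true.
Case rain = true:
Case ice = true:
The clause (navy) is unit, so navy = true.
No clause remains; storm is free.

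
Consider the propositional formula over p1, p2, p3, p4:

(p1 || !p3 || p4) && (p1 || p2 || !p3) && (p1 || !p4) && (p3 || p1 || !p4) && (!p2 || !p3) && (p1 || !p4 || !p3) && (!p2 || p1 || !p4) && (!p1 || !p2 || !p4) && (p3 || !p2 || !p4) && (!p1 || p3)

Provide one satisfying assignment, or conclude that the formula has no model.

Case p1 = true:
(p3) alone gives p3 = true.
(!p2) alone gives p2 = false.
No clause remains; p4 is free.

p1 ↦ true; p2 ↦ false; p3 ↦ true; p4 ↦ false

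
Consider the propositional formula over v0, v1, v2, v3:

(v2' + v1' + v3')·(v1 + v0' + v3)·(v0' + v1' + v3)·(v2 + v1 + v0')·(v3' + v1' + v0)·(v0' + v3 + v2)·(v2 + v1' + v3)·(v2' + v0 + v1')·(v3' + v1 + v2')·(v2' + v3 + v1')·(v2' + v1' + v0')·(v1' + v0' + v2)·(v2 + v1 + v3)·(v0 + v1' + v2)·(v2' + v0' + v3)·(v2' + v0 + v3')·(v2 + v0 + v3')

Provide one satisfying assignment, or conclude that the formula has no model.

Suppose v2 = 1.
Suppose v1 = 0.
(v3') alone gives v3 = 0.
(v0') alone gives v0 = 0.
This assignment satisfies each clause.

v0 ↦ 0; v1 ↦ 0; v2 ↦ 1; v3 ↦ 0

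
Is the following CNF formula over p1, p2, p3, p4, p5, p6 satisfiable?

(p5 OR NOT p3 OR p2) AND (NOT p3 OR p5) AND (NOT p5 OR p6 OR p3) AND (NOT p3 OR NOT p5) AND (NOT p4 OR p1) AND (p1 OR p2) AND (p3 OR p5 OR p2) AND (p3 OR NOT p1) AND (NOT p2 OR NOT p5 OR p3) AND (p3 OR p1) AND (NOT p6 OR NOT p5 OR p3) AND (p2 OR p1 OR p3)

Branch on p3: set p3 = false.
(NOT p1) alone gives p1 = false.
That conflicts with the unit clause (p1).
Backtrack on p3: now try p3 = true.
(p5) alone gives p5 = true.
That conflicts with the unit clause (NOT p5).
Either choice for p3 ends in contradiction.
No assignment satisfies every clause.

Unsatisfiable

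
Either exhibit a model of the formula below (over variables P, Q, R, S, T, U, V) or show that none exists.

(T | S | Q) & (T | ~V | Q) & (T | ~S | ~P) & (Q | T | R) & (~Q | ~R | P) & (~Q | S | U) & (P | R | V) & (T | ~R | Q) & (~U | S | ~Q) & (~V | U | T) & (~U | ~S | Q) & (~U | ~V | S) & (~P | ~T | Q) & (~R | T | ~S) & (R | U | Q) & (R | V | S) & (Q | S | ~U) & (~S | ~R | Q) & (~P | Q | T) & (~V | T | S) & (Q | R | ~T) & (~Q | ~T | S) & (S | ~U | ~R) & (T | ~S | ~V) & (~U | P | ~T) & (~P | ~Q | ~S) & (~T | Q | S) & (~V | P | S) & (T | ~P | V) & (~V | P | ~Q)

Suppose T = 1.
Suppose P = 0.
The clause (~U) is unit, so U = 0.
Suppose Q = 0.
The clause (R) is unit, so R = 1.
The clause (~S) is unit, so S = 0.
That conflicts with the unit clause (S).
Undo Q and try Q = 1.
The clause (~R) is unit, so R = 0.
The clause (S) is unit, so S = 1.
The clause (V) is unit, so V = 1.
That conflicts with the unit clause (~V).
Both values of Q lead to a conflict.
Undo P and try P = 1.
The clause (Q) is unit, so Q = 1.
The clause (S) is unit, so S = 1.
That conflicts with the unit clause (~S).
Both values of P lead to a conflict.
Undo T and try T = 0.
Suppose S = 1.
The clause (~P) is unit, so P = 0.
The clause (~R) is unit, so R = 0.
The clause (Q) is unit, so Q = 1.
The clause (V) is unit, so V = 1.
That conflicts with the unit clause (~V).
Undo S and try S = 0.
The clause (Q) is unit, so Q = 1.
The clause (U) is unit, so U = 1.
That conflicts with the unit clause (~U).
Both values of S lead to a conflict.
Both values of T lead to a conflict.

UNSATISFIABLE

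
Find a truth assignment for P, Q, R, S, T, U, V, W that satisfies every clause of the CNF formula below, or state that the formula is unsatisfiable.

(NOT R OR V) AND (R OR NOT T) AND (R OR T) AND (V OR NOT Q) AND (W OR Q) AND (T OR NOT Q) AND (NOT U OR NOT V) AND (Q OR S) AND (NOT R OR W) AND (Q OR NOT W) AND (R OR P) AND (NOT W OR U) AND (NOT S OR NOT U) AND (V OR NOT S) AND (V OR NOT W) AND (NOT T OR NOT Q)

Suppose R = false.
(NOT T) alone gives T = false.
That conflicts with the unit clause (T).
Undo R and try R = true.
(V) alone gives V = true.
(NOT U) alone gives U = false.
(W) alone gives W = true.
That conflicts with the unit clause (NOT W).
Either choice for R ends in contradiction.

UNSATISFIABLE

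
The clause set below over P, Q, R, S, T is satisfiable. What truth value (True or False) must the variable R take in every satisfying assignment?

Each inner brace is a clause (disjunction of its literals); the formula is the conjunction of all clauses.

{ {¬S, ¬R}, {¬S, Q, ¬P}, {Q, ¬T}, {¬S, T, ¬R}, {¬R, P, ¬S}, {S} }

Suppose R = True.
From the singleton clause (¬S), S = False.
But (S) is also a unit clause — contradiction.
So every satisfying assignment has R = False.

False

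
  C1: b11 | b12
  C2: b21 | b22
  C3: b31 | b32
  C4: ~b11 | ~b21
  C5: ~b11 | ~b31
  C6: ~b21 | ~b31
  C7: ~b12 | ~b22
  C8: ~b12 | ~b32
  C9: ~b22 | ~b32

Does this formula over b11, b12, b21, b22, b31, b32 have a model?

No, unsatisfiable

Case b11 = 1:
The clause (~b21) is unit, so b21 = 0.
The clause (b22) is unit, so b22 = 1.
The clause (~b31) is unit, so b31 = 0.
The clause (b32) is unit, so b32 = 1.
That conflicts with the unit clause (~b32).
So b11 must be the other value — set b11 = 0.
The clause (b12) is unit, so b12 = 1.
The clause (~b22) is unit, so b22 = 0.
The clause (b21) is unit, so b21 = 1.
The clause (~b31) is unit, so b31 = 0.
The clause (b32) is unit, so b32 = 1.
That conflicts with the unit clause (~b32).
Either choice for b11 ends in contradiction.
No assignment satisfies every clause.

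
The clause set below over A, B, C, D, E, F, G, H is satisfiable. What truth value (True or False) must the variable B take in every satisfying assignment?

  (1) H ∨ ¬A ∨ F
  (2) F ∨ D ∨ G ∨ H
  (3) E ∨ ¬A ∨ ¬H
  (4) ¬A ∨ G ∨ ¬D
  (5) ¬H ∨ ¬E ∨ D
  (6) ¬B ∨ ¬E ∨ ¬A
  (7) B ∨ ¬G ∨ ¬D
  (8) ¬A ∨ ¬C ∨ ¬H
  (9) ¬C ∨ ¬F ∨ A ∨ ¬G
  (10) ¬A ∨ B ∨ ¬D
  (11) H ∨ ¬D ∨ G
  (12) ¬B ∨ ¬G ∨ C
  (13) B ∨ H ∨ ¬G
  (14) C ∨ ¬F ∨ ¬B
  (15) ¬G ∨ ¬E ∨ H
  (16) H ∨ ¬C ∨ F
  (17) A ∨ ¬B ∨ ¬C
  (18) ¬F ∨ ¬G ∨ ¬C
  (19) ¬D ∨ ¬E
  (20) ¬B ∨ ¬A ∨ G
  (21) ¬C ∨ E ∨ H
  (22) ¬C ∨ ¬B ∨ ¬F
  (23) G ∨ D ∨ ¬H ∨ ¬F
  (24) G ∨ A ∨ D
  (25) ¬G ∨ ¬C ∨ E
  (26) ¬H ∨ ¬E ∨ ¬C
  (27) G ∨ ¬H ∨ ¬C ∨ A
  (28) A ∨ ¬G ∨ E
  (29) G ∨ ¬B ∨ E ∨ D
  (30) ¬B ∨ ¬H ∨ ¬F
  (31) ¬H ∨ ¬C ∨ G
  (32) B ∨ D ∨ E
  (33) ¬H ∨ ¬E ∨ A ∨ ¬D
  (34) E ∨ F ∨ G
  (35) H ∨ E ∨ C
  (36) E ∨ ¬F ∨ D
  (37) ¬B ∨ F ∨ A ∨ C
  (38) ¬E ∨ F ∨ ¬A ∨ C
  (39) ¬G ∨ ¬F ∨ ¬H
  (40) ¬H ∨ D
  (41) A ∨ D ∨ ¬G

Suppose B = True.
Case E = False:
Case A = False:
(¬C) alone gives C = False.
(¬G) alone gives G = False.
(¬F) alone gives F = False.
That conflicts with the unit clause (F).
Undo A and try A = True.
(¬H) alone gives H = False.
(F) alone gives F = True.
(C) alone gives C = True.
That conflicts with the unit clause (¬C).
Either choice for A ends in contradiction.
Undo E and try E = True.
(¬A) alone gives A = False.
(¬C) alone gives C = False.
(¬G) alone gives G = False.
(¬F) alone gives F = False.
That conflicts with the unit clause (F).
Either choice for E ends in contradiction.
So every satisfying assignment has B = False.

False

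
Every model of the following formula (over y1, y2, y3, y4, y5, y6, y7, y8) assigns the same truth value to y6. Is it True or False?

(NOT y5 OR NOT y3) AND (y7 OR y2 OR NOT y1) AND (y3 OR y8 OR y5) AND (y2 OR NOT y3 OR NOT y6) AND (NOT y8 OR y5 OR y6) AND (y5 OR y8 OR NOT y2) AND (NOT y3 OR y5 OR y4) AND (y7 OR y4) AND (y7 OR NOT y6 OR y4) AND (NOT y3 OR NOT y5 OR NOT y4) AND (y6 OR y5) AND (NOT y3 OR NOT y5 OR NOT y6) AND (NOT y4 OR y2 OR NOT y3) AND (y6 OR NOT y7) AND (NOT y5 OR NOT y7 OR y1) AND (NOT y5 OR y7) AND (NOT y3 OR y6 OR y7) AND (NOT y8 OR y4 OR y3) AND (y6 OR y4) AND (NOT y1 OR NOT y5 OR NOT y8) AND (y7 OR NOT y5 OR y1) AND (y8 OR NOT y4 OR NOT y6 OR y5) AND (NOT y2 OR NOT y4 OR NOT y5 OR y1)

Suppose y6 = false.
From the singleton clause (y5), y5 = true.
From the singleton clause (NOT y3), y3 = false.
From the singleton clause (NOT y7), y7 = false.
Now (y7) is unsatisfied and unit — conflict.
So every satisfying assignment has y6 = True.

True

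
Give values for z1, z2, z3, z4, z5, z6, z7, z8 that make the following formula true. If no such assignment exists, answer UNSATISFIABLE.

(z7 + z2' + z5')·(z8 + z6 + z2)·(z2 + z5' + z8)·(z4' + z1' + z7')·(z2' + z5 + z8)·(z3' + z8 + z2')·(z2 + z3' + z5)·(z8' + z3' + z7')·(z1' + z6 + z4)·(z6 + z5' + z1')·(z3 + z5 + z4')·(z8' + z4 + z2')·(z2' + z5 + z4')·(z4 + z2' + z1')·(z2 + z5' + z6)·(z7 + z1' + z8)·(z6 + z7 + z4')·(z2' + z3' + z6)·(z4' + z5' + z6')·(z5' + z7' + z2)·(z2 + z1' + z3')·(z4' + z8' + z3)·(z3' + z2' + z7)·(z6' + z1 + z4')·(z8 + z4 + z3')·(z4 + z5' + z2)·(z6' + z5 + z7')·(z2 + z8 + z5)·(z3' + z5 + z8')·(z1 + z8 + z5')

z1 ↦ 0, z2 ↦ 0, z3 ↦ 0, z4 ↦ 0, z5 ↦ 0, z6 ↦ 0, z7 ↦ 0, z8 ↦ 1

Branch on z7: set z7 = 0.
Branch on z2: set z2 = 0.
Branch on z8: set z8 = 1.
Branch on z3: set z3 = 0.
From the singleton clause (z4'), z4 = 0.
From the singleton clause (z5'), z5 = 0.
Branch on z1: set z1 = 0.
No clause remains; z6 is free.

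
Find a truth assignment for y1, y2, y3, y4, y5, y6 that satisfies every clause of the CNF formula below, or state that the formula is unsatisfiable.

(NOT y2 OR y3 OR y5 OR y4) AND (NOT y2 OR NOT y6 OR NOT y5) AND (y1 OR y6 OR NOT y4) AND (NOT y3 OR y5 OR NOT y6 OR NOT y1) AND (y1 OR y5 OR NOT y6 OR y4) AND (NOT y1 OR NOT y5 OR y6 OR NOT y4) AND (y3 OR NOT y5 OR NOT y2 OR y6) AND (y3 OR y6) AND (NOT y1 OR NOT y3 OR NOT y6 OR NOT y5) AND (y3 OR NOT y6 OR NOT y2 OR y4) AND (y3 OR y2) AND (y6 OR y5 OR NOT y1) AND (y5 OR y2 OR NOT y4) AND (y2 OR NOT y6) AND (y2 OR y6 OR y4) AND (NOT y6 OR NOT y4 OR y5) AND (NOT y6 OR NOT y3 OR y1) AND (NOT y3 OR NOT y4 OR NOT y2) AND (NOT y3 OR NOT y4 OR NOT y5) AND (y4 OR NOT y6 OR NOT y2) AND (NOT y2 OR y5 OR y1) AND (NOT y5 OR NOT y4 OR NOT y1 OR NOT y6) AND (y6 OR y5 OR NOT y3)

Branch on y3: set y3 = true.
Branch on y2: set y2 = true.
The clause (NOT y4) is unit, so y4 = false.
The clause (NOT y6) is unit, so y6 = false.
The clause (y5) is unit, so y5 = true.
Every clause is now satisfied; y1 is unconstrained.

y1 ↦ false,  y2 ↦ true,  y3 ↦ true,  y4 ↦ false,  y5 ↦ true,  y6 ↦ false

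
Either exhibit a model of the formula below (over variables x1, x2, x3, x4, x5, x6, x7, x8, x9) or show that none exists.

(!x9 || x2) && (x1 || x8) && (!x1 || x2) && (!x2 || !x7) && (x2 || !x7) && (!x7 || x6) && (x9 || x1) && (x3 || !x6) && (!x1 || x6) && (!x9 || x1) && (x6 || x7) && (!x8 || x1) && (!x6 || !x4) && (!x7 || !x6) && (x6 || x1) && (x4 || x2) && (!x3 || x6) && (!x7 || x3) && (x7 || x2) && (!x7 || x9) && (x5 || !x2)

Suppose x9 = false.
The clause (x1) is unit, so x1 = true.
The clause (x2) is unit, so x2 = true.
The clause (!x7) is unit, so x7 = false.
The clause (x6) is unit, so x6 = true.
The clause (x3) is unit, so x3 = true.
The clause (!x4) is unit, so x4 = false.
The clause (x5) is unit, so x5 = true.
No clause remains; x8 is free.

x1: true, x2: true, x3: true, x4: false, x5: true, x6: true, x7: false, x8: true, x9: false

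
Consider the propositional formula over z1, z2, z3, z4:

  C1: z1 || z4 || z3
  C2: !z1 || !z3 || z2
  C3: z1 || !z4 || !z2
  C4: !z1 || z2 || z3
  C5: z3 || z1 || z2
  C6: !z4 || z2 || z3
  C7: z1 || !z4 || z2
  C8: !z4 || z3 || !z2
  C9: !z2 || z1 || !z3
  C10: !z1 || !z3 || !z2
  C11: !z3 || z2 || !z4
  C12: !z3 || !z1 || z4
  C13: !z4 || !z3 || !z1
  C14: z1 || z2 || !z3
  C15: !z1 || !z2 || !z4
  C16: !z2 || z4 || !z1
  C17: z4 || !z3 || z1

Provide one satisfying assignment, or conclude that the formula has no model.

UNSATISFIABLE

Try z1 = true.
Try z3 = false.
The clause (z2) is unit, so z2 = true.
The clause (!z4) is unit, so z4 = false.
That conflicts with the unit clause (z4).
Backtrack on z3: now try z3 = true.
The clause (z2) is unit, so z2 = true.
That conflicts with the unit clause (!z2).
Both values of z3 lead to a conflict.
Backtrack on z1: now try z1 = false.
Try z4 = true.
The clause (!z2) is unit, so z2 = false.
That conflicts with the unit clause (z2).
Backtrack on z4: now try z4 = false.
The clause (z3) is unit, so z3 = true.
That conflicts with the unit clause (!z3).
Both values of z4 lead to a conflict.
Both values of z1 lead to a conflict.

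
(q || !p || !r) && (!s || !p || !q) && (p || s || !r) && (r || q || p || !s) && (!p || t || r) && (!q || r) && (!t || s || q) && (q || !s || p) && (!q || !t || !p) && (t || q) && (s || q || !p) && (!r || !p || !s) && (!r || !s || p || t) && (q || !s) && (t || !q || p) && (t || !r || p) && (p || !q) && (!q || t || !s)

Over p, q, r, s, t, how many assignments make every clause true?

1

There are 2^5 = 32 truth assignments over (p, q, r, s, t).
Split on q. With q = true, the clauses containing q are satisfied and !q drops from the rest; 1 of the 2^4 = 16 assignments to the other variables satisfy what remains.
With q = false, by the same count on the reduced clause set, 0 assignments work.
(One model: p=T, q=T, r=T, s=F, t=F.)
Total: 1 + 0 = 1.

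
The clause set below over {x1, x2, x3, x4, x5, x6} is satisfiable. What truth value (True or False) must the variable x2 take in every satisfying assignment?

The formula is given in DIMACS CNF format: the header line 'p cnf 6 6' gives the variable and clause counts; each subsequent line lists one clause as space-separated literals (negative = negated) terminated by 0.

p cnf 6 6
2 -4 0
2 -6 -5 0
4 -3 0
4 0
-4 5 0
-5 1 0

Suppose x2 = False.
The clause (¬x4) is unit, so x4 = False.
That conflicts with the unit clause (x4).
So every satisfying assignment has x2 = True.

True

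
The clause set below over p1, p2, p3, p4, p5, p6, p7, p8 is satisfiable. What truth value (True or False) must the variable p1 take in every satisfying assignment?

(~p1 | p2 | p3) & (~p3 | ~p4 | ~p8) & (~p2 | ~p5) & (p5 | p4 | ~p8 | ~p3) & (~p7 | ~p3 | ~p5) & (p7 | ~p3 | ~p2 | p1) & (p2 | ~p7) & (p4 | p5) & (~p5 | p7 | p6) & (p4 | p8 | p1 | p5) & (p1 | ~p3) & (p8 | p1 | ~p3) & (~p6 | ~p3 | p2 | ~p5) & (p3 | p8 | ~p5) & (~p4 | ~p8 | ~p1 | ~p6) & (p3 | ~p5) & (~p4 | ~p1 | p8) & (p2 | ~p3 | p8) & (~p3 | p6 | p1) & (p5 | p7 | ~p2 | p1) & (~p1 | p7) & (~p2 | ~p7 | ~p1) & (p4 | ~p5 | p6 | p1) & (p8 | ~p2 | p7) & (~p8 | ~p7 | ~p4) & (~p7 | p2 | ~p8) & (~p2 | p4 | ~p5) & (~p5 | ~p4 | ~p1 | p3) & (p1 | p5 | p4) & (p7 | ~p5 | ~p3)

Suppose p1 = 1.
Unit clause (p7) forces p7 = 1.
Unit clause (p2) forces p2 = 1.
But (~p2) is also a unit clause — contradiction.
So every satisfying assignment has p1 = False.

False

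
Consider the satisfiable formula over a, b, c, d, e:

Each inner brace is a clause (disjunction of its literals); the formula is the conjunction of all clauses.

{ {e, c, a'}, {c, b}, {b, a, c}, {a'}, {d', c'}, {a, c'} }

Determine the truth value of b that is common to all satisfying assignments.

Suppose b = 0.
From the singleton clause (c), c = 1.
From the singleton clause (a'), a = 0.
Now (a) is unsatisfied and unit — conflict.
So every satisfying assignment has b = True.

True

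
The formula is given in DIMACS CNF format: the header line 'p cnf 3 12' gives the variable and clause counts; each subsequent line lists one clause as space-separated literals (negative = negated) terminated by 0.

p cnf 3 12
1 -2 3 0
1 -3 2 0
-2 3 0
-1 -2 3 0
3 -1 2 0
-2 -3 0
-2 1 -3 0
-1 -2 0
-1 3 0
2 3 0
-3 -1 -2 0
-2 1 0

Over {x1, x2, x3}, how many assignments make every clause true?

1

There are 2^3 = 8 truth assignments over (x1, x2, x3).
Split on x3. With x3 = True, the clauses containing x3 are satisfied and ¬x3 drops from the rest; 1 of the 2^2 = 4 assignments to the other variables satisfy what remains.
With x3 = False, by the same count on the reduced clause set, 0 assignments work.
(One model: x1=T, x2=F, x3=T.)
Total: 1 + 0 = 1.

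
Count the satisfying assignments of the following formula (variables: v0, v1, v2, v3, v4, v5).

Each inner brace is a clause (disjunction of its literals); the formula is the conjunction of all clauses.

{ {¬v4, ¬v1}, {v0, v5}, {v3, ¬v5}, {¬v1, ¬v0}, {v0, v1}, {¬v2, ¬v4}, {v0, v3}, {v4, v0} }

There are 2^6 = 64 truth assignments over (v0, v1, v2, v3, v4, v5).
Split on v4. With v4 = True, the clauses containing v4 are satisfied and ¬v4 drops from the rest; 3 of the 2^5 = 32 assignments to the other variables satisfy what remains.
With v4 = False, by the same count on the reduced clause set, 6 assignments work.
(One model: v0=T, v1=F, v2=F, v3=F, v4=F, v5=F.)
Total: 3 + 6 = 9.

9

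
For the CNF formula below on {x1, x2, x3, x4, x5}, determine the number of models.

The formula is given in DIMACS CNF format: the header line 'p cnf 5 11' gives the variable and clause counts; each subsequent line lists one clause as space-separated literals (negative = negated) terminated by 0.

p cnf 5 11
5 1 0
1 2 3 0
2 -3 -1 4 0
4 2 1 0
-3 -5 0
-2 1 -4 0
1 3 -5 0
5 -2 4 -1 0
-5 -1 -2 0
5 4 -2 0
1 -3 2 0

There are 2^5 = 32 truth assignments over (x1, x2, x3, x4, x5).
Split on x2. With x2 = True, the clauses containing x2 are satisfied and ¬x2 drops from the rest; 2 of the 2^4 = 16 assignments to the other variables satisfy what remains.
With x2 = False, by the same count on the reduced clause set, 5 assignments work.
(One model: x1=T, x2=F, x3=F, x4=F, x5=F.)
Total: 2 + 5 = 7.

7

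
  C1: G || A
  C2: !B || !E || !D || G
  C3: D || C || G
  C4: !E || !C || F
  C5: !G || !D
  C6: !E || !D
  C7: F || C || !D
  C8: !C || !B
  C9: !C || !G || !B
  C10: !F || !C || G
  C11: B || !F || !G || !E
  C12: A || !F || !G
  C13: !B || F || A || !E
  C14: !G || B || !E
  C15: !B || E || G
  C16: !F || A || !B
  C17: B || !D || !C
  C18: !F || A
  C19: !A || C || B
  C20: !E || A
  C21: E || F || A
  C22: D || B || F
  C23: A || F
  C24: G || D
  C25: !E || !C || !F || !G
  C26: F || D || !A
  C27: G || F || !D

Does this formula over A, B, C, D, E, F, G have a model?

Yes, satisfiable

Case G = true:
Unit clause (!D) forces D = false.
Case C = true:
Unit clause (!B) forces B = false.
Unit clause (!E) forces E = false.
Unit clause (F) forces F = true.
Unit clause (A) forces A = true.
Every clause now holds.
A satisfying assignment: A: true, B: false, C: true, D: false, E: false, F: true, G: true.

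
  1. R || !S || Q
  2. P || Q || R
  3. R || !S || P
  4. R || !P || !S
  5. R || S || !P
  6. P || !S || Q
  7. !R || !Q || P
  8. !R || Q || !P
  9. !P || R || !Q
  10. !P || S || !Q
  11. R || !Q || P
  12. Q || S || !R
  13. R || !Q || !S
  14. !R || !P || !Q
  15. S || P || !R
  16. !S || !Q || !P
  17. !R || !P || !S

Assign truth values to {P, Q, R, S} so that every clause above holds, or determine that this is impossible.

UNSATISFIABLE

Suppose R = true.
Suppose Q = false.
The clause (!P) is unit, so P = false.
The clause (!S) is unit, so S = false.
That conflicts with the unit clause (S).
Undo Q and try Q = true.
The clause (P) is unit, so P = true.
That conflicts with the unit clause (!P).
Both values of Q lead to a conflict.
Undo R and try R = false.
Suppose S = false.
The clause (!P) is unit, so P = false.
The clause (Q) is unit, so Q = true.
That conflicts with the unit clause (!Q).
Undo S and try S = true.
The clause (Q) is unit, so Q = true.
That conflicts with the unit clause (!Q).
Both values of S lead to a conflict.
Both values of R lead to a conflict.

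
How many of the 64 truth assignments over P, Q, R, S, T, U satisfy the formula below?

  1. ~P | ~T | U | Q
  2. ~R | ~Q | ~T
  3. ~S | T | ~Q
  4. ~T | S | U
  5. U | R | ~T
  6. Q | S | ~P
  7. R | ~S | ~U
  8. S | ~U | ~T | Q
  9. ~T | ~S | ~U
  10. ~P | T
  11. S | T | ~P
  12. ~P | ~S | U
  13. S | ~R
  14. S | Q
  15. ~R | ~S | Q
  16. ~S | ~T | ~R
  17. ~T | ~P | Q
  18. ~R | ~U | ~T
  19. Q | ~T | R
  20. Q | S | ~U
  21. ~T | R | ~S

5

There are 2^6 = 64 truth assignments over (P, Q, R, S, T, U).
Split on R. With R = 1, the clauses containing R are satisfied and ~R drops from the rest; 0 of the 2^5 = 32 assignments to the other variables satisfy what remains.
With R = 0, by the same count on the reduced clause set, 5 assignments work.
Total: 0 + 5 = 5.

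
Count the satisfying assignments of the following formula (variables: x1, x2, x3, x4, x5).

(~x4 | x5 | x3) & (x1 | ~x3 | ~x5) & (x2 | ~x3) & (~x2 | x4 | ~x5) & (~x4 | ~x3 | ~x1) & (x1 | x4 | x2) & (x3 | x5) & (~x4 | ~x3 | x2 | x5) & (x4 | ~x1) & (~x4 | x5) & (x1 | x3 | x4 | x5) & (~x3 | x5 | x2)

There are 2^5 = 32 truth assignments over (x1, x2, x3, x4, x5).
Split on x3. With x3 = 1, the clauses containing x3 are satisfied and ~x3 drops from the rest; 1 of the 2^4 = 16 assignments to the other variables satisfy what remains.
With x3 = 0, by the same count on the reduced clause set, 4 assignments work.
Total: 1 + 4 = 5.

5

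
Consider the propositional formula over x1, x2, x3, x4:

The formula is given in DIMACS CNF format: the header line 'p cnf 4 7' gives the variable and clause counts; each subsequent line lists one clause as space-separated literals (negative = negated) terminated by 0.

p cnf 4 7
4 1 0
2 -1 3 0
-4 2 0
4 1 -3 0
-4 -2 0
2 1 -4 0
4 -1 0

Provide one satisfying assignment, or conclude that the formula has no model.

Case x4 = True:
(x2) alone gives x2 = True.
That conflicts with the unit clause (¬x2).
That branch fails; take x4 = False instead.
(x1) alone gives x1 = True.
That conflicts with the unit clause (¬x1).
Neither x4 = True nor x4 = False works.

UNSATISFIABLE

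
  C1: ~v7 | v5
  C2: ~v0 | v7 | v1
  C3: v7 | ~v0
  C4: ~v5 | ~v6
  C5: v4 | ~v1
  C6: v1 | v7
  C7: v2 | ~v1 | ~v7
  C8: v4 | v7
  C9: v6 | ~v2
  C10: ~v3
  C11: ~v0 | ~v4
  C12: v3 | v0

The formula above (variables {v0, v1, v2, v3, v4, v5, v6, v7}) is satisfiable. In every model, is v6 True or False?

False

Suppose v6 = 1.
Unit clause (~v5) forces v5 = 0.
Unit clause (~v7) forces v7 = 0.
Unit clause (~v0) forces v0 = 0.
Unit clause (v1) forces v1 = 1.
Unit clause (v4) forces v4 = 1.
Unit clause (~v3) forces v3 = 0.
That conflicts with the unit clause (v3).
So every satisfying assignment has v6 = False.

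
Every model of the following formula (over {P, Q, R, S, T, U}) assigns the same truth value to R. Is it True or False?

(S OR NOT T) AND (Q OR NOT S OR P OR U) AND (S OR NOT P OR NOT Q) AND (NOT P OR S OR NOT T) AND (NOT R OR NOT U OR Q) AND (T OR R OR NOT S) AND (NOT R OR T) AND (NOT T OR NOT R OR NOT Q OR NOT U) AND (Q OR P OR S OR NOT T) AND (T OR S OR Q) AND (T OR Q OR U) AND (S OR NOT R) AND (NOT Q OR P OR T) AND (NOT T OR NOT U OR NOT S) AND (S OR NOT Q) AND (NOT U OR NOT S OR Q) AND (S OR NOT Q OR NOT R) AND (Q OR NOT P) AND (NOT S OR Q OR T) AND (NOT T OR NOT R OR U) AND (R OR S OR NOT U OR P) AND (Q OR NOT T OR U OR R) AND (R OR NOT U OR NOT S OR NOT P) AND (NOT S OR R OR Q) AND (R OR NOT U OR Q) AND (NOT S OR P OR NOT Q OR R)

Suppose R = true.
From the singleton clause (T), T = true.
From the singleton clause (S), S = true.
From the singleton clause (NOT U), U = false.
Now (U) is unsatisfied and unit — conflict.
So every satisfying assignment has R = False.

False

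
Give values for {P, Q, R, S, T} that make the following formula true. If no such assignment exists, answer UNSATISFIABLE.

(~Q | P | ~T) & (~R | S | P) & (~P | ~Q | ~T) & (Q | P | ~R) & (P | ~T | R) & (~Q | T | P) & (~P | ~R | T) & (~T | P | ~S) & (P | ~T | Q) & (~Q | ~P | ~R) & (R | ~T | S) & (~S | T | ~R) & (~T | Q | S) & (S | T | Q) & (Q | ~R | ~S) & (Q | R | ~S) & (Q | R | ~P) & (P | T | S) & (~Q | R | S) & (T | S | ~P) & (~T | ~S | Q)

P=1; Q=1; R=0; S=1; T=0

Suppose Q = 1.
Suppose P = 1.
From the singleton clause (~T), T = 0.
From the singleton clause (~R), R = 0.
From the singleton clause (S), S = 1.
This assignment satisfies each clause.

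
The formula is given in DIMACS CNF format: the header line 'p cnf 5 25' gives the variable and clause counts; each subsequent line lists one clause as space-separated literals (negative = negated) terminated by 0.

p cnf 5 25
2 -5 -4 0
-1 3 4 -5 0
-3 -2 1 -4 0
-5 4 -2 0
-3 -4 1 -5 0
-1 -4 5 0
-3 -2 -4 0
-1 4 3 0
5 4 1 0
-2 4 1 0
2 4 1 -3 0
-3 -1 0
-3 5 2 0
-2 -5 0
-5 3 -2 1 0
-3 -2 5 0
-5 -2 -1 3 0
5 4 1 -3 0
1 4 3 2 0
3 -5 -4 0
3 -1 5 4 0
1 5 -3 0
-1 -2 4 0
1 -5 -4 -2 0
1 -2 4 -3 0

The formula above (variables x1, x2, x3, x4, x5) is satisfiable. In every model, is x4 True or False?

True

Suppose x4 = False.
Suppose x5 = False.
(x1) alone gives x1 = True.
(x3) alone gives x3 = True.
But (¬x3) is also a unit clause — contradiction.
Undo x5 and try x5 = True.
(¬x2) alone gives x2 = False.
Suppose x1 = False.
(¬x3) alone gives x3 = False.
But (x3) is also a unit clause — contradiction.
Undo x1 and try x1 = True.
(x3) alone gives x3 = True.
But (¬x3) is also a unit clause — contradiction.
Neither x1 = True nor x1 = False works.
Neither x5 = True nor x5 = False works.
So every satisfying assignment has x4 = True.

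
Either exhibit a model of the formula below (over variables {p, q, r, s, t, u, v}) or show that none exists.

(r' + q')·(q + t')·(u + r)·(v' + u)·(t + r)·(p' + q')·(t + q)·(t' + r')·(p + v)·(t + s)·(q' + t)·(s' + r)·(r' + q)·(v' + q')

Try r = 0.
From the singleton clause (u), u = 1.
From the singleton clause (t), t = 1.
From the singleton clause (q), q = 1.
From the singleton clause (p'), p = 0.
From the singleton clause (v), v = 1.
But (v') is also a unit clause — contradiction.
Undo r and try r = 1.
From the singleton clause (q'), q = 0.
But (q) is also a unit clause — contradiction.
Either choice for r ends in contradiction.

UNSATISFIABLE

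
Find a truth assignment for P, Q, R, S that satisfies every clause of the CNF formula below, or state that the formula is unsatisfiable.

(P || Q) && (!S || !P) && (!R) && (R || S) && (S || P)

From the singleton clause (!R), R = false.
From the singleton clause (S), S = true.
From the singleton clause (!P), P = false.
From the singleton clause (Q), Q = true.
Every clause now holds.

P=false; Q=true; R=false; S=true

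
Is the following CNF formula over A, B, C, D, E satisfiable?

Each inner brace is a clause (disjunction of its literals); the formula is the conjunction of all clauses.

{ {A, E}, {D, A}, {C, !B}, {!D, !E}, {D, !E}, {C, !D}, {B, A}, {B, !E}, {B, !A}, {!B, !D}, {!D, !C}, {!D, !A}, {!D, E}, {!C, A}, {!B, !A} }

No, unsatisfiable

Branch on A: set A = true.
(B) alone gives B = true.
But (!B) is also a unit clause — contradiction.
That branch fails; take A = false instead.
(E) alone gives E = true.
(D) alone gives D = true.
But (!D) is also a unit clause — contradiction.
Both values of A lead to a conflict.
No assignment satisfies every clause.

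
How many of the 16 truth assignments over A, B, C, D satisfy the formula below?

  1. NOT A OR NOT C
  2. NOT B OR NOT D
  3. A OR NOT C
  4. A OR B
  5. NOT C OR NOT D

4

There are 2^4 = 16 truth assignments over (A, B, C, D).
Check each against the 5 clauses (columns in the order A, B, C, D):
  F F F F  ✗ fails (A OR B)
  F F F T  ✗ fails (A OR B)
  F F T F  ✗ fails (A OR NOT C)
  F F T T  ✗ fails (A OR NOT C)
  F T F F  ✓ satisfies all
  F T F T  ✗ fails (NOT B OR NOT D)
  F T T F  ✗ fails (A OR NOT C)
  F T T T  ✗ fails (NOT B OR NOT D)
  T F F F  ✓ satisfies all
  T F F T  ✓ satisfies all
  T F T F  ✗ fails (NOT A OR NOT C)
  T F T T  ✗ fails (NOT A OR NOT C)
  T T F F  ✓ satisfies all
  T T F T  ✗ fails (NOT B OR NOT D)
  T T T F  ✗ fails (NOT A OR NOT C)
  T T T T  ✗ fails (NOT A OR NOT C)
4 of the 16 rows are models.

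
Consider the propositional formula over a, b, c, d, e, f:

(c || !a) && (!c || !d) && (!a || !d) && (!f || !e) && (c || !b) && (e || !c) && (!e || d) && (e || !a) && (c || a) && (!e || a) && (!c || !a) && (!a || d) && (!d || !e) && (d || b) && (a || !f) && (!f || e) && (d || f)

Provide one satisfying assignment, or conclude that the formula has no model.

Try c = true.
Unit clause (!d) forces d = false.
Unit clause (e) forces e = true.
That conflicts with the unit clause (!e).
Backtrack on c: now try c = false.
Unit clause (!a) forces a = false.
That conflicts with the unit clause (a).
Neither c = true nor c = false works.

UNSATISFIABLE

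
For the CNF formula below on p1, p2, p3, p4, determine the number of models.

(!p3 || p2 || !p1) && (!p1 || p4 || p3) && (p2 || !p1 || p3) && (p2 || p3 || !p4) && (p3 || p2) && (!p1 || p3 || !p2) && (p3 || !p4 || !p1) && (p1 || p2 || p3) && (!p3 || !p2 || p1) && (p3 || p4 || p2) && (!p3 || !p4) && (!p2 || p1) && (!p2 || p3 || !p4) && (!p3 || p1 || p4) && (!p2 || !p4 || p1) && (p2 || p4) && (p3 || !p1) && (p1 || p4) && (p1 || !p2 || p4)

There are 2^4 = 16 truth assignments over (p1, p2, p3, p4).
Split on p1. With p1 = true, the clauses containing p1 are satisfied and !p1 drops from the rest; 1 of the 2^3 = 8 assignments to the other variables satisfy what remains.
With p1 = false, by the same count on the reduced clause set, 0 assignments work.
Total: 1 + 0 = 1.

1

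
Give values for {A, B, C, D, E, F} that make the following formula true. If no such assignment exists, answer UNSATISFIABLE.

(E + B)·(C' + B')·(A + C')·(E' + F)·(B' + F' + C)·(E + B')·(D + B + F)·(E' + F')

Case E = 1:
From the singleton clause (F), F = 1.
But (F') is also a unit clause — contradiction.
Backtrack on E: now try E = 0.
From the singleton clause (B), B = 1.
But (B') is also a unit clause — contradiction.
Neither E = 1 nor E = 0 works.

UNSATISFIABLE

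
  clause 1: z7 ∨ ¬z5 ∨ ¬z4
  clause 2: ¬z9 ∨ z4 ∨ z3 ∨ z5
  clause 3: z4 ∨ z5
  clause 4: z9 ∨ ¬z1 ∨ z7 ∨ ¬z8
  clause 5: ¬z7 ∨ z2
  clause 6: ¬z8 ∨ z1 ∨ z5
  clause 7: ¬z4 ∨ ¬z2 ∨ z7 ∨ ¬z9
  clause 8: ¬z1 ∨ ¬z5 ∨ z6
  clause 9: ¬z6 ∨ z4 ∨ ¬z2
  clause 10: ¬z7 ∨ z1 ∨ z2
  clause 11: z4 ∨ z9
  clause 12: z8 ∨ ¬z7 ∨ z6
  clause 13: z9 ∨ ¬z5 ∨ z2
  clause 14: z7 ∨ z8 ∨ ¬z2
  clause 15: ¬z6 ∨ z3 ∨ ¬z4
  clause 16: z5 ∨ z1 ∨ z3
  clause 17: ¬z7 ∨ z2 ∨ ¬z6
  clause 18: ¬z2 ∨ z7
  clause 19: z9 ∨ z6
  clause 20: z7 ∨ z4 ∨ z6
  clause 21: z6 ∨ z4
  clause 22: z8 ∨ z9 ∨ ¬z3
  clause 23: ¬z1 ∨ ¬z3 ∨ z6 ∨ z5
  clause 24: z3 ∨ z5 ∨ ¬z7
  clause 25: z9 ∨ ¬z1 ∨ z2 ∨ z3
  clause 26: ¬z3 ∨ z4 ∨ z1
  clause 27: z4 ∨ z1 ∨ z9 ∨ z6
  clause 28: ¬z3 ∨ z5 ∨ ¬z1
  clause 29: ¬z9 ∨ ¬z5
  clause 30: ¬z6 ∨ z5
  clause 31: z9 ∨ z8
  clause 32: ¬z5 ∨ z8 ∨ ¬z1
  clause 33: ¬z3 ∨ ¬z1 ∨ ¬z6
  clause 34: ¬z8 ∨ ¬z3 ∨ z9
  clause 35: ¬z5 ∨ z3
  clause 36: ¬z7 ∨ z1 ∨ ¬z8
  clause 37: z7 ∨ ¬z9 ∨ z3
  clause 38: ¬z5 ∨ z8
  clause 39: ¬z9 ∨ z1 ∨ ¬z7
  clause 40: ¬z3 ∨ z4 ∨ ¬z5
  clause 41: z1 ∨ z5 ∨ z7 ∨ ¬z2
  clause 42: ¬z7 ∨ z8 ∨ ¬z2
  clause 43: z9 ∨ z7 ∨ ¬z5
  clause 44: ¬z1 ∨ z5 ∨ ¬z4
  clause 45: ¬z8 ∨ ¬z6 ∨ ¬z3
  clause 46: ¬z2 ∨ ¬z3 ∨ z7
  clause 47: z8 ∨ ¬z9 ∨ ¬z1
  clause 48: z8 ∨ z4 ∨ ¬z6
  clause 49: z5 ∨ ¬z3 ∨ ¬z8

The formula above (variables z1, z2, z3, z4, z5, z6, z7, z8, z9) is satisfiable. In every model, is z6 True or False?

False

Suppose z6 = True.
The clause (z5) is unit, so z5 = True.
The clause (¬z9) is unit, so z9 = False.
The clause (z4) is unit, so z4 = True.
The clause (z7) is unit, so z7 = True.
The clause (z2) is unit, so z2 = True.
The clause (z3) is unit, so z3 = True.
The clause (z8) is unit, so z8 = True.
That conflicts with the unit clause (¬z8).
So every satisfying assignment has z6 = False.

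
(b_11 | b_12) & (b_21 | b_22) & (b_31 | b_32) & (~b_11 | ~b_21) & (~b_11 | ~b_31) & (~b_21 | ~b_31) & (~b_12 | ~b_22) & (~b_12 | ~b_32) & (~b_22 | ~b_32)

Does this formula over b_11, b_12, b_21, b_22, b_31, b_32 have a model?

No

Case b_11 = 1:
Unit clause (~b_21) forces b_21 = 0.
Unit clause (b_22) forces b_22 = 1.
Unit clause (~b_31) forces b_31 = 0.
Unit clause (b_32) forces b_32 = 1.
That conflicts with the unit clause (~b_32).
So b_11 must be the other value — set b_11 = 0.
Unit clause (b_12) forces b_12 = 1.
Unit clause (~b_22) forces b_22 = 0.
Unit clause (b_21) forces b_21 = 1.
Unit clause (~b_31) forces b_31 = 0.
Unit clause (b_32) forces b_32 = 1.
That conflicts with the unit clause (~b_32).
Both values of b_11 lead to a conflict.
No assignment satisfies every clause.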